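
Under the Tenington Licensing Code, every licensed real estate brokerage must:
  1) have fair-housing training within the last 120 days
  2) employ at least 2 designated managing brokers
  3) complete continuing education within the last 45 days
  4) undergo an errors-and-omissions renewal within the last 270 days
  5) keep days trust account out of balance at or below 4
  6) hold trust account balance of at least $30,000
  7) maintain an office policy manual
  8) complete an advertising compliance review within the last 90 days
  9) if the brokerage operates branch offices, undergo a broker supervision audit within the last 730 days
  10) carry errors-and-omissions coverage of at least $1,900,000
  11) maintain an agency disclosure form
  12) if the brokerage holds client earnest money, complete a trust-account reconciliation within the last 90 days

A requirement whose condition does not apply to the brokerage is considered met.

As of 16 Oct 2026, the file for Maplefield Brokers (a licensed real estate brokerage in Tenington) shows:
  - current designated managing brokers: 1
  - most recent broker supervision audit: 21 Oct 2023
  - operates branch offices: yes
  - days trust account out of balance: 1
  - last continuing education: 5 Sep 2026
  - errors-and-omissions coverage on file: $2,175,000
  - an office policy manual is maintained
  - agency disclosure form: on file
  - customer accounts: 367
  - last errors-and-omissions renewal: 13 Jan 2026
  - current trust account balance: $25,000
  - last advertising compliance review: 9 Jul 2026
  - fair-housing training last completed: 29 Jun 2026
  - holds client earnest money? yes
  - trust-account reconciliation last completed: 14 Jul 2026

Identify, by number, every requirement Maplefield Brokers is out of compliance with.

2, 4, 6, 8, 9, 12

1. fair-housing training 109 days ago vs limit 120 → met
2. designated managing brokers 1 < 2 → not met
3. continuing education 41 days ago vs limit 45 → met
4. errors-and-omissions renewal 276 days ago vs limit 270 → not met
5. days trust account out of balance 1 ≤ 4 → met
6. trust account balance $25,000 < $30,000 → not met
7. office policy manual present → met
8. advertising compliance review 99 days ago vs limit 90 → not met
9. condition 'operates branch offices' holds; broker supervision audit 1091 days ago vs limit 730 → not met
10. errors-and-omissions coverage $2,175,000 ≥ $1,900,000 → met
11. agency disclosure form present → met
12. condition 'holds client earnest money' holds; trust-account reconciliation 94 days ago vs limit 90 → not met
Not met: 2, 4, 6, 8, 9, 12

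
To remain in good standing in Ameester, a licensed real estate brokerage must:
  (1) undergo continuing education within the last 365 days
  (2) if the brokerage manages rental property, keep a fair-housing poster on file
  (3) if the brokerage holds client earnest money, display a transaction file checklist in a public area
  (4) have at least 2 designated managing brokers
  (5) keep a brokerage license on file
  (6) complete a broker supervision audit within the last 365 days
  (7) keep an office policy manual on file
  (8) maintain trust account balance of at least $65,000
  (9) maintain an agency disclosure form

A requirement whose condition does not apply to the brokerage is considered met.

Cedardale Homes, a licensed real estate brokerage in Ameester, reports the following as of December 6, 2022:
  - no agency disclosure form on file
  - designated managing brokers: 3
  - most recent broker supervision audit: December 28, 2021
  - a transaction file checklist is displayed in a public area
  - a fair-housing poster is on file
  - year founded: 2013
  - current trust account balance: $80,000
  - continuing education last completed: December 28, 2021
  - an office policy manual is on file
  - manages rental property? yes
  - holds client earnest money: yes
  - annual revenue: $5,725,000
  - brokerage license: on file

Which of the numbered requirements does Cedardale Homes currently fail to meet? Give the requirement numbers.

1. continuing education 343 days ago vs limit 365 → met
2. condition 'manages rental property' holds; fair-housing poster present → met
3. condition 'holds client earnest money' holds; transaction file checklist present → met
4. designated managing brokers 3 ≥ 2 → met
5. brokerage license present → met
6. broker supervision audit 343 days ago vs limit 365 → met
7. office policy manual present → met
8. trust account balance $80,000 ≥ $65,000 → met
9. agency disclosure form absent → not met
Not met: 9

9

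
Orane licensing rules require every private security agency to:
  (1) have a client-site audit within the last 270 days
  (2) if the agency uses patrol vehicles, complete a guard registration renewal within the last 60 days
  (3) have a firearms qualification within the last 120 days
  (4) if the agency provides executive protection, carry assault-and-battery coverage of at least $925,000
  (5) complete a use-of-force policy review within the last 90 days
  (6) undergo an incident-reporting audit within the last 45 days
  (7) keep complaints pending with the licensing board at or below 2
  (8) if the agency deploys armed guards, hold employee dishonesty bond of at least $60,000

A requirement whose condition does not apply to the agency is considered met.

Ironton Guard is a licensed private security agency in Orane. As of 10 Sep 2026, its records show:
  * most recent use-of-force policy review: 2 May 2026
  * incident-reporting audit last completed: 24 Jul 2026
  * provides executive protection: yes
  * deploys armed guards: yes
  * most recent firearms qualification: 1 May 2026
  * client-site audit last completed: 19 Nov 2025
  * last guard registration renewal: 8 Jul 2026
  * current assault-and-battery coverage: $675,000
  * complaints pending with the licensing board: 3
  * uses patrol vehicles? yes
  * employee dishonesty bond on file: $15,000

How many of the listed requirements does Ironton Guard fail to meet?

1. client-site audit 295 days ago vs limit 270 → not met
2. condition 'uses patrol vehicles' holds; guard registration renewal 64 days ago vs limit 60 → not met
3. firearms qualification 132 days ago vs limit 120 → not met
4. condition 'provides executive protection' holds; assault-and-battery coverage $675,000 < $925,000 → not met
5. use-of-force policy review 131 days ago vs limit 90 → not met
6. incident-reporting audit 48 days ago vs limit 45 → not met
7. complaints pending with the licensing board 3 > 2 → not met
8. condition 'deploys armed guards' holds; employee dishonesty bond $15,000 < $60,000 → not met
Not met: 8 of 8

8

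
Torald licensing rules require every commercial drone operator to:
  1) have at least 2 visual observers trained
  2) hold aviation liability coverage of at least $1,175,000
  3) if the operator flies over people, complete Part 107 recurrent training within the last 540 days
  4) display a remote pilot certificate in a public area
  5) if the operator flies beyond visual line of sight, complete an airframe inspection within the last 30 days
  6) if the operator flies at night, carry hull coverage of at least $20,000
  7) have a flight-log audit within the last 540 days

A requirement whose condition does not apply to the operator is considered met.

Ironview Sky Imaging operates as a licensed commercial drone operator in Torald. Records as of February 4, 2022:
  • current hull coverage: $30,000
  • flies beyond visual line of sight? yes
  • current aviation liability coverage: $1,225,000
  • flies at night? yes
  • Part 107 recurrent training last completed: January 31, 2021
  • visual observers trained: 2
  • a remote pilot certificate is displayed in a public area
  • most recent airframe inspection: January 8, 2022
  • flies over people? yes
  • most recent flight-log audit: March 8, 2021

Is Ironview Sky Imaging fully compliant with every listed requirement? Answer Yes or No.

1. visual observers trained 2 ≥ 2 → met
2. aviation liability coverage $1,225,000 ≥ $1,175,000 → met
3. condition 'flies over people' holds; Part 107 recurrent training 369 days ago vs limit 540 → met
4. remote pilot certificate present → met
5. condition 'flies beyond visual line of sight' holds; airframe inspection 27 days ago vs limit 30 → met
6. condition 'flies at night' holds; hull coverage $30,000 ≥ $20,000 → met
7. flight-log audit 333 days ago vs limit 540 → met
All met.

Yes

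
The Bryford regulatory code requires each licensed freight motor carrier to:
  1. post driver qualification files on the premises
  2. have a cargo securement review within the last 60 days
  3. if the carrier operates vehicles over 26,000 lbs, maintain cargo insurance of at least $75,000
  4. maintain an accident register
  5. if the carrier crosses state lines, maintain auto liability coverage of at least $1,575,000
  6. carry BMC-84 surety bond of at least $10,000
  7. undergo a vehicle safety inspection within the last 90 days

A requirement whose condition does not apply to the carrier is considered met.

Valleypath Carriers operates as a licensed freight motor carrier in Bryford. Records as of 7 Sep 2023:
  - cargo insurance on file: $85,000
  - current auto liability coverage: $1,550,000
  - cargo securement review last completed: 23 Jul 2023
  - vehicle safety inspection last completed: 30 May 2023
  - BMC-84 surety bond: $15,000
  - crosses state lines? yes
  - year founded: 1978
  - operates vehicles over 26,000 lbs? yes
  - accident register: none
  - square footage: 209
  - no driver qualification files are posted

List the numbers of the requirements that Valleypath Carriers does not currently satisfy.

1. driver qualification files absent → not met
2. cargo securement review 46 days ago vs limit 60 → met
3. condition 'operates vehicles over 26,000 lbs' holds; cargo insurance $85,000 ≥ $75,000 → met
4. accident register absent → not met
5. condition 'crosses state lines' holds; auto liability coverage $1,550,000 < $1,575,000 → not met
6. BMC-84 surety bond $15,000 ≥ $10,000 → met
7. vehicle safety inspection 100 days ago vs limit 90 → not met
Not met: 1, 4, 5, 7

1, 4, 5, 7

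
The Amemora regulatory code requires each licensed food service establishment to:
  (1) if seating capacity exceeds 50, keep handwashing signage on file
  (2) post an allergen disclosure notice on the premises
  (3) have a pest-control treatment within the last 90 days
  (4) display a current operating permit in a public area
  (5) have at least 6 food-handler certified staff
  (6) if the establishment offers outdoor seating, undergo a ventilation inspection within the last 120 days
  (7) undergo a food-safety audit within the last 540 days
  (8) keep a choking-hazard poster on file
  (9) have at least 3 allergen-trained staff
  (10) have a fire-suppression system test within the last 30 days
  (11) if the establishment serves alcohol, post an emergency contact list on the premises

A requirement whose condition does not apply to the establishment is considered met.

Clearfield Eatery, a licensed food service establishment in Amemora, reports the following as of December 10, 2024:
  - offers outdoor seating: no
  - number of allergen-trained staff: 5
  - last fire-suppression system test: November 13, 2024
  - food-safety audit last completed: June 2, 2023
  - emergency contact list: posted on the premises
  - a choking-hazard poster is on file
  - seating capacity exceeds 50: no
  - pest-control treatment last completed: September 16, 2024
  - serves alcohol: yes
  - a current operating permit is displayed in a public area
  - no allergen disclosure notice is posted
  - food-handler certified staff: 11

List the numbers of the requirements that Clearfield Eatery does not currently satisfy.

1. condition 'seating capacity exceeds 50' does not hold → requirement n/a → met
2. allergen disclosure notice absent → not met
3. pest-control treatment 85 days ago vs limit 90 → met
4. current operating permit present → met
5. food-handler certified staff 11 ≥ 6 → met
6. condition 'offers outdoor seating' does not hold → requirement n/a → met
7. food-safety audit 557 days ago vs limit 540 → not met
8. choking-hazard poster present → met
9. allergen-trained staff 5 ≥ 3 → met
10. fire-suppression system test 27 days ago vs limit 30 → met
11. condition 'serves alcohol' holds; emergency contact list present → met
Not met: 2, 7

2, 7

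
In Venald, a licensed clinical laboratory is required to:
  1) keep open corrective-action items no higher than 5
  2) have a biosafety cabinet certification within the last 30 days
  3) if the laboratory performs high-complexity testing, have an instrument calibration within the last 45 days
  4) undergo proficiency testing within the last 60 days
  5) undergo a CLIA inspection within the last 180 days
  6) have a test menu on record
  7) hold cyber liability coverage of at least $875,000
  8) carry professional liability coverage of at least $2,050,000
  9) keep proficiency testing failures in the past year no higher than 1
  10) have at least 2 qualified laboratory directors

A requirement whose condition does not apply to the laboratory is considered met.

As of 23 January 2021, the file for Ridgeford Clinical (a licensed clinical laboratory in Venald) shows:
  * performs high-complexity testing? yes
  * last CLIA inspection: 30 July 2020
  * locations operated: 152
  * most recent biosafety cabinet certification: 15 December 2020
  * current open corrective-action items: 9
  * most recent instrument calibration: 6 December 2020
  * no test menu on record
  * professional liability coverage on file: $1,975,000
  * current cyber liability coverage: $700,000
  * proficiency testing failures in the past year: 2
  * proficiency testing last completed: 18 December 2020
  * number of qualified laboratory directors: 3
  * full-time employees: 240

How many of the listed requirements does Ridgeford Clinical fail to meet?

1. open corrective-action items 9 > 5 → not met
2. biosafety cabinet certification 39 days ago vs limit 30 → not met
3. condition 'performs high-complexity testing' holds; instrument calibration 48 days ago vs limit 45 → not met
4. proficiency testing 36 days ago vs limit 60 → met
5. CLIA inspection 177 days ago vs limit 180 → met
6. test menu absent → not met
7. cyber liability coverage $700,000 < $875,000 → not met
8. professional liability coverage $1,975,000 < $2,050,000 → not met
9. proficiency testing failures in the past year 2 > 1 → not met
10. qualified laboratory directors 3 ≥ 2 → met
Not met: 7 of 10

7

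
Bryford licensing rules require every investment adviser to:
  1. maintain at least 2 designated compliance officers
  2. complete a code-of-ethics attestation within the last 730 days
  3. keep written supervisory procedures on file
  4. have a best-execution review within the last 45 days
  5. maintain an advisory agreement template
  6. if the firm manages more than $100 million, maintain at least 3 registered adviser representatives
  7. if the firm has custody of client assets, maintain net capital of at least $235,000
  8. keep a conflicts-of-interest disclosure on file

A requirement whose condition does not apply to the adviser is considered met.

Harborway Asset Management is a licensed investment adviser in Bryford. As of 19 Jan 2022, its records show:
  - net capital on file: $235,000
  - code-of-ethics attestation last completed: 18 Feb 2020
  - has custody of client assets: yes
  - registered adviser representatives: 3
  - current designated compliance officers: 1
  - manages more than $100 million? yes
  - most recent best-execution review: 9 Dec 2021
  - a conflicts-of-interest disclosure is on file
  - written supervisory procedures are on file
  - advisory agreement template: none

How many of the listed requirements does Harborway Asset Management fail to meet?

1. designated compliance officers 1 < 2 → not met
2. code-of-ethics attestation 701 days ago vs limit 730 → met
3. written supervisory procedures present → met
4. best-execution review 41 days ago vs limit 45 → met
5. advisory agreement template absent → not met
6. condition 'manages more than $100 million' holds; registered adviser representatives 3 ≥ 3 → met
7. condition 'has custody of client assets' holds; net capital $235,000 ≥ $235,000 → met
8. conflicts-of-interest disclosure present → met
Not met: 2 of 8

2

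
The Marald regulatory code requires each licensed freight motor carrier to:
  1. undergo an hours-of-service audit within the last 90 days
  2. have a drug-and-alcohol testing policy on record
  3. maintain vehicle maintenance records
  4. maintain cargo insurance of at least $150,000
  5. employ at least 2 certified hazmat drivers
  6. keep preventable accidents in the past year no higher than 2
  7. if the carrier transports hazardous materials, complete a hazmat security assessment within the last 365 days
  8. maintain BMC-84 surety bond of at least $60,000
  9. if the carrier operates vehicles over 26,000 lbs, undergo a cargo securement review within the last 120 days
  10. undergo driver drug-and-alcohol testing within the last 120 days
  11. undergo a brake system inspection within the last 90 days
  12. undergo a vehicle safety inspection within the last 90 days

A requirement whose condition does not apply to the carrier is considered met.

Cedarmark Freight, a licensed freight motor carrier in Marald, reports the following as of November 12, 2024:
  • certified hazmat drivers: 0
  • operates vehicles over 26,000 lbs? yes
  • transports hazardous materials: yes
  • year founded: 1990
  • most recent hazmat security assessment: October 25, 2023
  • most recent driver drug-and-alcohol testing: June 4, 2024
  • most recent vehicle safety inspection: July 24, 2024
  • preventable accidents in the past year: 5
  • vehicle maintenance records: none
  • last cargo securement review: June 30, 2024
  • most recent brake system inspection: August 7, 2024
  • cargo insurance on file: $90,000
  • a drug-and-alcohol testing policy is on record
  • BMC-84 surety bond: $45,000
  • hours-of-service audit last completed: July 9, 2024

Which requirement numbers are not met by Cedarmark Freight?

1. hours-of-service audit 126 days ago vs limit 90 → not met
2. drug-and-alcohol testing policy present → met
3. vehicle maintenance records absent → not met
4. cargo insurance $90,000 < $150,000 → not met
5. certified hazmat drivers 0 < 2 → not met
6. preventable accidents in the past year 5 > 2 → not met
7. condition 'transports hazardous materials' holds; hazmat security assessment 384 days ago vs limit 365 → not met
8. BMC-84 surety bond $45,000 < $60,000 → not met
9. condition 'operates vehicles over 26,000 lbs' holds; cargo securement review 135 days ago vs limit 120 → not met
10. driver drug-and-alcohol testing 161 days ago vs limit 120 → not met
11. brake system inspection 97 days ago vs limit 90 → not met
12. vehicle safety inspection 111 days ago vs limit 90 → not met
Not met: 1, 3, 4, 5, 6, 7, 8, 9, 10, 11, 12

1, 3, 4, 5, 6, 7, 8, 9, 10, 11, 12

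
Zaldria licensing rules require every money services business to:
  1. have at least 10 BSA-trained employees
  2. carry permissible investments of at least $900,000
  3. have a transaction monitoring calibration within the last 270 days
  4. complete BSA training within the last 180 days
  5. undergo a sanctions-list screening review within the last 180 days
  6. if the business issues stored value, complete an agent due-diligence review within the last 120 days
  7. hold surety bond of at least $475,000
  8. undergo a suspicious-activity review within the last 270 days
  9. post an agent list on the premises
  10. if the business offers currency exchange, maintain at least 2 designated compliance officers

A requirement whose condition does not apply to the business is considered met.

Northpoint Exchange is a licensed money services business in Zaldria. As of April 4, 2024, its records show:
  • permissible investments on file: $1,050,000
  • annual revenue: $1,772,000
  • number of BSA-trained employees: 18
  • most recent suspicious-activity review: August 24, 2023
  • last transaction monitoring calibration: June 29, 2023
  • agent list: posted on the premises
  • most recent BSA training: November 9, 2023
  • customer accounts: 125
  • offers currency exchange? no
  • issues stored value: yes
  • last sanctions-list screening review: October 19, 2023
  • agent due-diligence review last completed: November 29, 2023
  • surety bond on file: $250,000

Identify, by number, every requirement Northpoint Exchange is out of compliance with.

3, 6, 7

1. BSA-trained employees 18 ≥ 10 → met
2. permissible investments $1,050,000 ≥ $900,000 → met
3. transaction monitoring calibration 280 days ago vs limit 270 → not met
4. BSA training 147 days ago vs limit 180 → met
5. sanctions-list screening review 168 days ago vs limit 180 → met
6. condition 'issues stored value' holds; agent due-diligence review 127 days ago vs limit 120 → not met
7. surety bond $250,000 < $475,000 → not met
8. suspicious-activity review 224 days ago vs limit 270 → met
9. agent list present → met
10. condition 'offers currency exchange' does not hold → requirement n/a → met
Not met: 3, 6, 7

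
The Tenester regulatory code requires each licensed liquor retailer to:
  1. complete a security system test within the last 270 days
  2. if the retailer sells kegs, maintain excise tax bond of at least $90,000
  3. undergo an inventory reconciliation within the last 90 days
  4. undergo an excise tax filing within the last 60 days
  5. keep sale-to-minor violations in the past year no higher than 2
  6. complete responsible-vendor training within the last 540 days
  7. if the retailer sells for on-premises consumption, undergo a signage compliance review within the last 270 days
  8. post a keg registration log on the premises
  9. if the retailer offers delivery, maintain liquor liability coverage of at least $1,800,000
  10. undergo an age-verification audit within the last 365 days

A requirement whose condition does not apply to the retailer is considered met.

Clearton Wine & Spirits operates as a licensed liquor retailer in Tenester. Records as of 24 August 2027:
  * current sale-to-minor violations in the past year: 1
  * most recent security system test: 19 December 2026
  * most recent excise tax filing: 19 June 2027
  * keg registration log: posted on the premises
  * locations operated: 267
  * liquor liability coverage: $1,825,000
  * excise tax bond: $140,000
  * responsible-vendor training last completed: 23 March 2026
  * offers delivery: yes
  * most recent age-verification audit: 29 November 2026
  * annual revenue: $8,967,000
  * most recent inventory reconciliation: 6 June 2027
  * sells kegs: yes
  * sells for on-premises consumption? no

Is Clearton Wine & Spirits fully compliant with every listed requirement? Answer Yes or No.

1. security system test 248 days ago vs limit 270 → met
2. condition 'sells kegs' holds; excise tax bond $140,000 ≥ $90,000 → met
3. inventory reconciliation 79 days ago vs limit 90 → met
4. excise tax filing 66 days ago vs limit 60 → not met
5. sale-to-minor violations in the past year 1 ≤ 2 → met
6. responsible-vendor training 519 days ago vs limit 540 → met
7. condition 'sells for on-premises consumption' does not hold → requirement n/a → met
8. keg registration log present → met
9. condition 'offers delivery' holds; liquor liability coverage $1,825,000 ≥ $1,800,000 → met
10. age-verification audit 268 days ago vs limit 365 → met
Not met: 4

No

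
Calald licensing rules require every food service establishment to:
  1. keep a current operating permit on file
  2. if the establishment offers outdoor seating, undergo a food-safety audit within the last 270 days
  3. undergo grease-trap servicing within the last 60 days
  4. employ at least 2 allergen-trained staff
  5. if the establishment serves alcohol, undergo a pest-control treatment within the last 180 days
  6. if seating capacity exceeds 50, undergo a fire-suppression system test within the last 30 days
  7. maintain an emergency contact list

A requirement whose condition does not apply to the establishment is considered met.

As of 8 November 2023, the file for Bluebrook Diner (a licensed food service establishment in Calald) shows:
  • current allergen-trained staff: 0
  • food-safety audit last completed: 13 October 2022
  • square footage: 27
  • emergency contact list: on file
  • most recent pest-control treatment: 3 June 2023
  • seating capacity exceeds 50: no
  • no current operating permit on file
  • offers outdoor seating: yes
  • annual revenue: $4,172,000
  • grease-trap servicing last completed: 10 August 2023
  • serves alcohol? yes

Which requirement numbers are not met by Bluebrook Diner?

1. current operating permit absent → not met
2. condition 'offers outdoor seating' holds; food-safety audit 391 days ago vs limit 270 → not met
3. grease-trap servicing 90 days ago vs limit 60 → not met
4. allergen-trained staff 0 < 2 → not met
5. condition 'serves alcohol' holds; pest-control treatment 158 days ago vs limit 180 → met
6. condition 'seating capacity exceeds 50' does not hold → requirement n/a → met
7. emergency contact list present → met
Not met: 1, 2, 3, 4

1, 2, 3, 4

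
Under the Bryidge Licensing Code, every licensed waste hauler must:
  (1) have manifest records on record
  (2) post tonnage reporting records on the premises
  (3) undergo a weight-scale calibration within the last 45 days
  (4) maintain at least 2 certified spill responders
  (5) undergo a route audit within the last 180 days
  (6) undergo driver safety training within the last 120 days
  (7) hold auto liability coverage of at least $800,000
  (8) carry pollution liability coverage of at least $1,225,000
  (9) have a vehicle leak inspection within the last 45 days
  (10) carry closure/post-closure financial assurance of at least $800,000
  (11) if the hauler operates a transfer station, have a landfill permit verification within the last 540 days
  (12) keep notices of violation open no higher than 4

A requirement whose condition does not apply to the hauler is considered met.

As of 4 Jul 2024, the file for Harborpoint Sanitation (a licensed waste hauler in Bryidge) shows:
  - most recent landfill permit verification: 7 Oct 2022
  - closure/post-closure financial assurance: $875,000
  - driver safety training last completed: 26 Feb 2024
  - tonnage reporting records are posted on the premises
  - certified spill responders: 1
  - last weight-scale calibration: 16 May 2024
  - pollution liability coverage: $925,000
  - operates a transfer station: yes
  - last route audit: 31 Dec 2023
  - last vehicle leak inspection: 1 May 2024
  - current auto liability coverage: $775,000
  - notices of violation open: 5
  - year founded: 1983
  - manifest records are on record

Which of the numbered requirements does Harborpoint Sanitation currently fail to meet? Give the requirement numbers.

1. manifest records present → met
2. tonnage reporting records present → met
3. weight-scale calibration 49 days ago vs limit 45 → not met
4. certified spill responders 1 < 2 → not met
5. route audit 186 days ago vs limit 180 → not met
6. driver safety training 129 days ago vs limit 120 → not met
7. auto liability coverage $775,000 < $800,000 → not met
8. pollution liability coverage $925,000 < $1,225,000 → not met
9. vehicle leak inspection 64 days ago vs limit 45 → not met
10. closure/post-closure financial assurance $875,000 ≥ $800,000 → met
11. condition 'operates a transfer station' holds; landfill permit verification 636 days ago vs limit 540 → not met
12. notices of violation open 5 > 4 → not met
Not met: 3, 4, 5, 6, 7, 8, 9, 11, 12

3, 4, 5, 6, 7, 8, 9, 11, 12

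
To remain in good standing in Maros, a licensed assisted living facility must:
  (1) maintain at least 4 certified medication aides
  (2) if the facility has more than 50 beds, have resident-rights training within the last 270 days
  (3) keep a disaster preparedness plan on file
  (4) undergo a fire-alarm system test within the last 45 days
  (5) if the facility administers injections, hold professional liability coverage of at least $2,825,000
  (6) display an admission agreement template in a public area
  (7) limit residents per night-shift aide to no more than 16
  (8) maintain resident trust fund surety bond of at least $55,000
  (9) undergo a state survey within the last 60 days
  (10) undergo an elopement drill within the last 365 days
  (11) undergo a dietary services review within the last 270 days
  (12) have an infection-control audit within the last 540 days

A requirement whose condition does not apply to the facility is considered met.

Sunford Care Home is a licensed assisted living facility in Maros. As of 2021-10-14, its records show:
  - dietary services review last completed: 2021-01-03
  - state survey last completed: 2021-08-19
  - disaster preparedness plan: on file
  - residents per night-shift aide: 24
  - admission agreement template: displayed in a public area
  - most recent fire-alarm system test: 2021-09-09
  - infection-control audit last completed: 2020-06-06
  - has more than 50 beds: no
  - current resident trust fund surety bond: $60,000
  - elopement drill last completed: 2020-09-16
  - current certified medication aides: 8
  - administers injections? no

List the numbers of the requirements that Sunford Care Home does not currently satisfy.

7, 10, 11

1. certified medication aides 8 ≥ 4 → met
2. condition 'has more than 50 beds' does not hold → requirement n/a → met
3. disaster preparedness plan present → met
4. fire-alarm system test 35 days ago vs limit 45 → met
5. condition 'administers injections' does not hold → requirement n/a → met
6. admission agreement template present → met
7. residents per night-shift aide 24 > 16 → not met
8. resident trust fund surety bond $60,000 ≥ $55,000 → met
9. state survey 56 days ago vs limit 60 → met
10. elopement drill 393 days ago vs limit 365 → not met
11. dietary services review 284 days ago vs limit 270 → not met
12. infection-control audit 495 days ago vs limit 540 → met
Not met: 7, 10, 11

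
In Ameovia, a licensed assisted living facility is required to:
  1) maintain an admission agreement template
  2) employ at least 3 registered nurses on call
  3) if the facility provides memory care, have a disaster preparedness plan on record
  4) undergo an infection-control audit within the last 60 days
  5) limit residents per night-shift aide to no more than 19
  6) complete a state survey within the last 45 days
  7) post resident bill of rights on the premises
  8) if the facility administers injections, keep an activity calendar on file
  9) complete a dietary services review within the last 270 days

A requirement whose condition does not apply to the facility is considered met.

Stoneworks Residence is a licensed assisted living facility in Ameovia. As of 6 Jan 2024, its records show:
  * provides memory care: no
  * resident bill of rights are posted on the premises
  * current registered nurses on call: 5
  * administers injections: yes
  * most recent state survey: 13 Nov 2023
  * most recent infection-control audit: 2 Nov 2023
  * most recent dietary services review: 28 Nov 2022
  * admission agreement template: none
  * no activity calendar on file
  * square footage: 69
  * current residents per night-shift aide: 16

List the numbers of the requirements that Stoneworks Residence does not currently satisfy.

1, 4, 6, 8, 9

1. admission agreement template absent → not met
2. registered nurses on call 5 ≥ 3 → met
3. condition 'provides memory care' does not hold → requirement n/a → met
4. infection-control audit 65 days ago vs limit 60 → not met
5. residents per night-shift aide 16 ≤ 19 → met
6. state survey 54 days ago vs limit 45 → not met
7. resident bill of rights present → met
8. condition 'administers injections' holds; activity calendar absent → not met
9. dietary services review 404 days ago vs limit 270 → not met
Not met: 1, 4, 6, 8, 9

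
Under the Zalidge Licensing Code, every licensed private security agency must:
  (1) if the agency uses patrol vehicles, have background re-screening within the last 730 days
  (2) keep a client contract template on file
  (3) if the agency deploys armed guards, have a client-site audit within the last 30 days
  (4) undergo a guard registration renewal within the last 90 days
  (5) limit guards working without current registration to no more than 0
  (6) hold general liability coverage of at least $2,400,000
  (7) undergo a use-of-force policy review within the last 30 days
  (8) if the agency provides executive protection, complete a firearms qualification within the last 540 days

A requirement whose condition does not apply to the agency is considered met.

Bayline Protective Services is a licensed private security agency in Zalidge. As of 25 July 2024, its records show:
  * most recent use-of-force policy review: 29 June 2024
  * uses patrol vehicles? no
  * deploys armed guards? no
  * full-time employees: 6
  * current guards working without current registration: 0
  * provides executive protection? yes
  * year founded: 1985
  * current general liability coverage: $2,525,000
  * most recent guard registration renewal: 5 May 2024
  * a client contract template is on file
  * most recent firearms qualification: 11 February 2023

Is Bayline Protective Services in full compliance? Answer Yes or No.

Yes

1. condition 'uses patrol vehicles' does not hold → requirement n/a → met
2. client contract template present → met
3. condition 'deploys armed guards' does not hold → requirement n/a → met
4. guard registration renewal 81 days ago vs limit 90 → met
5. guards working without current registration 0 ≤ 0 → met
6. general liability coverage $2,525,000 ≥ $2,400,000 → met
7. use-of-force policy review 26 days ago vs limit 30 → met
8. condition 'provides executive protection' holds; firearms qualification 530 days ago vs limit 540 → met
All met.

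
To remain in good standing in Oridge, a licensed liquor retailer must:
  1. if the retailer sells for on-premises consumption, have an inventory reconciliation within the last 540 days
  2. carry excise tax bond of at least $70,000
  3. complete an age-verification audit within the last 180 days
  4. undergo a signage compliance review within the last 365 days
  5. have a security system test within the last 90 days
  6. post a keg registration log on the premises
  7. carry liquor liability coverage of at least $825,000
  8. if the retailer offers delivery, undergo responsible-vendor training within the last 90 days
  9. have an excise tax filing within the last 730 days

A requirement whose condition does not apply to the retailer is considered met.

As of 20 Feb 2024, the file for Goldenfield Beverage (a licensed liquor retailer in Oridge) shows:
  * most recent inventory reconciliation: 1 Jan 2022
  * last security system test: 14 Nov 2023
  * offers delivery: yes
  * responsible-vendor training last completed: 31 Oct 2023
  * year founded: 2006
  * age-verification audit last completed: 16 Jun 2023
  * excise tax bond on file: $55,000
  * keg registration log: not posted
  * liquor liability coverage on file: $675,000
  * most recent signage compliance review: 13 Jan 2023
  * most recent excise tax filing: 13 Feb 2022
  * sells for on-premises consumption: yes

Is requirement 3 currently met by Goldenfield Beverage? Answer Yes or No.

No

3. age-verification audit 249 days ago vs limit 180 → not met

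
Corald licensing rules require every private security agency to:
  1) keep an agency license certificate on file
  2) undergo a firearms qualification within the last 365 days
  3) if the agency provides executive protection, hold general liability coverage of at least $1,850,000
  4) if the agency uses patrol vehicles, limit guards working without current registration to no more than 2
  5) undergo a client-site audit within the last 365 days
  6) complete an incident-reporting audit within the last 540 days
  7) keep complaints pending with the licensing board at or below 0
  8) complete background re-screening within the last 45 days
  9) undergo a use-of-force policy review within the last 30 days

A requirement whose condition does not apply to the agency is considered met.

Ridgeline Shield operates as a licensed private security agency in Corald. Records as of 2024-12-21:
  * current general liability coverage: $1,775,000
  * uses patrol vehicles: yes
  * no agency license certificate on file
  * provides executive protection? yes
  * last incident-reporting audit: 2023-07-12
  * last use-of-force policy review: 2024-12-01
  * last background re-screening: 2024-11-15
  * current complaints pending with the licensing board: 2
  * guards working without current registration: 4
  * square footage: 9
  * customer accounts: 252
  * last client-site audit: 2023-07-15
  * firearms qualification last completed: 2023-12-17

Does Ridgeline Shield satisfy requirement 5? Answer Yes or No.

No

5. client-site audit 525 days ago vs limit 365 → not met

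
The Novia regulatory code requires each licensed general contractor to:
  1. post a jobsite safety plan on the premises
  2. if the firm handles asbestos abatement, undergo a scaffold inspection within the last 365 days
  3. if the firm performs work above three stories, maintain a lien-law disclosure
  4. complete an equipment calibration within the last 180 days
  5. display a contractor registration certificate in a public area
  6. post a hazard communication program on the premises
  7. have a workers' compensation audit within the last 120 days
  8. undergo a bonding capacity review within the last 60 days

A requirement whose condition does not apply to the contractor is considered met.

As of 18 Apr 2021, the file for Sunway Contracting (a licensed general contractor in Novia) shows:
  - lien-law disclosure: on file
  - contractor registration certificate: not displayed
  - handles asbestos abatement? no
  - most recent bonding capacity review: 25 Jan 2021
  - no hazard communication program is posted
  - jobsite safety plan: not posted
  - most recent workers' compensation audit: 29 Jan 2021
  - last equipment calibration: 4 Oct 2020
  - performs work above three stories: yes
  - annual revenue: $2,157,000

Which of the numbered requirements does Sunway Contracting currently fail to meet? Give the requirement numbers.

1. jobsite safety plan absent → not met
2. condition 'handles asbestos abatement' does not hold → requirement n/a → met
3. condition 'performs work above three stories' holds; lien-law disclosure present → met
4. equipment calibration 196 days ago vs limit 180 → not met
5. contractor registration certificate absent → not met
6. hazard communication program absent → not met
7. workers' compensation audit 79 days ago vs limit 120 → met
8. bonding capacity review 83 days ago vs limit 60 → not met
Not met: 1, 4, 5, 6, 8

1, 4, 5, 6, 8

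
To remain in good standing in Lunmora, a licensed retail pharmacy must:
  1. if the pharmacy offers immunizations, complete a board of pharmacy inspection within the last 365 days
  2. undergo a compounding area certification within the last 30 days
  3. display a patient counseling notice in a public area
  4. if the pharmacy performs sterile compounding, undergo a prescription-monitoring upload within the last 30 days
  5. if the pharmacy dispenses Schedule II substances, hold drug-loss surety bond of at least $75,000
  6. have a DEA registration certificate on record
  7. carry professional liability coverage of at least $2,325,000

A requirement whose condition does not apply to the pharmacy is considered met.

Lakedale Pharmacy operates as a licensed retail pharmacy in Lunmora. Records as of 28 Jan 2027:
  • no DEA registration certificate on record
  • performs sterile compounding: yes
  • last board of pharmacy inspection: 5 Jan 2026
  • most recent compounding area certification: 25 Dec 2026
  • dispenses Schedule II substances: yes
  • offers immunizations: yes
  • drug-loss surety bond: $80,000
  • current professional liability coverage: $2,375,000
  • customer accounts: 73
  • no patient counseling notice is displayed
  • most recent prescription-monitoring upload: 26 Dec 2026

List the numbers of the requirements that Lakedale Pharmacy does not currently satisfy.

1, 2, 3, 4, 6

1. condition 'offers immunizations' holds; board of pharmacy inspection 388 days ago vs limit 365 → not met
2. compounding area certification 34 days ago vs limit 30 → not met
3. patient counseling notice absent → not met
4. condition 'performs sterile compounding' holds; prescription-monitoring upload 33 days ago vs limit 30 → not met
5. condition 'dispenses Schedule II substances' holds; drug-loss surety bond $80,000 ≥ $75,000 → met
6. DEA registration certificate absent → not met
7. professional liability coverage $2,375,000 ≥ $2,325,000 → met
Not met: 1, 2, 3, 4, 6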